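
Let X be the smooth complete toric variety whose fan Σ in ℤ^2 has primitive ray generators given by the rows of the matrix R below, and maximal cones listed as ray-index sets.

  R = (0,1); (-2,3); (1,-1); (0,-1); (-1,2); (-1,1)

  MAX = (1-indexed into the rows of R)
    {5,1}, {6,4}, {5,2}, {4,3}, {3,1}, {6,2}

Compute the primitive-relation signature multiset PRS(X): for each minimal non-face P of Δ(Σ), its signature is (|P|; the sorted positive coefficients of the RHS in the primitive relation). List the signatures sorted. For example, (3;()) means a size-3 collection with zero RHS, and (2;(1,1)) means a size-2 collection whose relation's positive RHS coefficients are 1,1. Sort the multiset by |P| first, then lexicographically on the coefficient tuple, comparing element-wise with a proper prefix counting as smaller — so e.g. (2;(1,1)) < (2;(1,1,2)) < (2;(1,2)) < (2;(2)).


9 collections generate NE(X_Σ); each relation:

  P = {1,4}:  v_{1} + v_{4} = 0  ⇒ sig = (2;())
  P = {3,6}:  v_{3} + v_{6} = 0  ⇒ sig = (2;())
  P = {1,6}:  v_{1} + v_{6} = v_{5}  ⇒ sig = (2;(1))
  P = {2,3}:  v_{2} + v_{3} = v_{5}  ⇒ sig = (2;(1))
  P = {3,5}:  v_{3} + v_{5} = v_{1}  ⇒ sig = (2;(1))
  P = {4,5}:  v_{4} + v_{5} = v_{6}  ⇒ sig = (2;(1))
  P = {5,6}:  v_{5} + v_{6} = v_{2}  ⇒ sig = (2;(1))
  P = {1,2}:  v_{1} + v_{2} = 2·v_{5}  ⇒ sig = (2;(2))
  P = {2,4}:  v_{2} + v_{4} = 2·v_{6}  ⇒ sig = (2;(2))

Sorted signature multiset PRS(X):
    |P|=2: 9 collections, coeffs (), (), (1), (1), (1), (1), (1), (2), (2)


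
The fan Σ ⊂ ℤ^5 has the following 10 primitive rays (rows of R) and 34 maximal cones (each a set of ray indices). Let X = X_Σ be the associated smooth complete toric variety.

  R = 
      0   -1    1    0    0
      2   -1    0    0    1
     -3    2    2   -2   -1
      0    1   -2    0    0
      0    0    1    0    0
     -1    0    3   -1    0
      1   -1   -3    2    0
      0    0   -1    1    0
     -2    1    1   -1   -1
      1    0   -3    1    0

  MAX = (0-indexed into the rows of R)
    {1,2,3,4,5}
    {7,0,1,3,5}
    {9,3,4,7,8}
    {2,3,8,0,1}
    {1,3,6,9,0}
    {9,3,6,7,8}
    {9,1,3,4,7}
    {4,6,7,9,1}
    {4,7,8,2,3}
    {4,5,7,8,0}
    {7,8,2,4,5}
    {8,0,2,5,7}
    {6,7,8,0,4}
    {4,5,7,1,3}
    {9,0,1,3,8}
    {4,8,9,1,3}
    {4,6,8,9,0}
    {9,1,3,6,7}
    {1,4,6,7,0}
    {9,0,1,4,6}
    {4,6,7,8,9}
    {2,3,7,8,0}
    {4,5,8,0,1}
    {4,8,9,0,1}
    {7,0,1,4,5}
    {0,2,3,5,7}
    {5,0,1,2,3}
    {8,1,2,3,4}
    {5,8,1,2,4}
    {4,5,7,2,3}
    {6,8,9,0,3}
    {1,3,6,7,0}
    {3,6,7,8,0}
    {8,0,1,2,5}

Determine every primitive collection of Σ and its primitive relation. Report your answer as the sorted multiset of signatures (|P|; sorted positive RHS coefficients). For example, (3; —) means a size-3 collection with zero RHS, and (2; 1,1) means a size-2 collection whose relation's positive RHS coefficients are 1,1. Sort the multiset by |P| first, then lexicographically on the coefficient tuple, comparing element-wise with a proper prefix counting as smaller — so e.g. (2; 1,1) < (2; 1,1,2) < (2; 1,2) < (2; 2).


|primitive collections| = 12. Relations:

  • {5,9}:  v_{5} + v_{9} = 0 ; sig = (2; —)
  • {2,9}:  v_{2} + v_{9} = v_{3} + v_{8} ; sig = (2; 1,1)
  • {5,6}:  v_{5} + v_{6} = v_{0} + v_{7} ; sig = (2; 1,1)
  • {2,6}:  v_{2} + v_{6} = v_{0} + v_{3} + v_{7} + v_{8} ; sig = (2; 1,1,1,1)
  • {0,3,4}:  v_{0} + v_{3} + v_{4} = 0 ; sig = (3; —)
  • {1,7,8}:  v_{1} + v_{7} + v_{8} = 0 ; sig = (3; —)
  • {0,7,9}:  v_{0} + v_{7} + v_{9} = v_{6} ; sig = (3; 1)
  • {3,5,8}:  v_{3} + v_{5} + v_{8} = v_{2} ; sig = (3; 1)
  • {0,2,4}:  v_{0} + v_{2} + v_{4} = v_{5} + v_{8} ; sig = (3; 1,1)
  • {1,2,7}:  v_{1} + v_{2} + v_{7} = v_{3} + v_{5} ; sig = (3; 1,1)
  • {1,6,8}:  v_{1} + v_{6} + v_{8} = v_{0} + v_{9} ; sig = (3; 1,1)
  • {3,4,6}:  v_{3} + v_{4} + v_{6} = v_{7} + v_{9} ; sig = (3; 1,1)

Signatures (|P|; sorted positive RHS coefficients), sorted:
    (2; —)
    (2; 1,1)
    (2; 1,1)
    (2; 1,1,1,1)
    (3; —)
    (3; —)
    (3; 1)
    (3; 1)
    (3; 1,1)
    (3; 1,1)
    (3; 1,1)
    (3; 1,1)


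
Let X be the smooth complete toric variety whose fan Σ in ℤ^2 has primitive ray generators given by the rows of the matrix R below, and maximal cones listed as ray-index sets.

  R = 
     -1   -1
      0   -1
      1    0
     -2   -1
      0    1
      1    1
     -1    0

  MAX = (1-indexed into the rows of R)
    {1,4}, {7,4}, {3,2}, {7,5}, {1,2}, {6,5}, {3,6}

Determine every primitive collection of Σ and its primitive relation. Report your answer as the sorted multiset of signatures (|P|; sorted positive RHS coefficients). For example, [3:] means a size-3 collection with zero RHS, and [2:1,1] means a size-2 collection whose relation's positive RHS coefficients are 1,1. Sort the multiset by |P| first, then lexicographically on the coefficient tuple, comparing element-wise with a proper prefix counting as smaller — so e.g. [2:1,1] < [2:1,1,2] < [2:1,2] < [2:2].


Σ has 14 primitive collections:

  P={1,6}:  v_{1} + v_{6} = 0  →  sig = [2:]
  P={2,5}:  v_{2} + v_{5} = 0  →  sig = [2:]
  P={3,7}:  v_{3} + v_{7} = 0  →  sig = [2:]
  P={1,3}:  v_{1} + v_{3} = v_{2}  →  sig = [2:1]
  P={1,5}:  v_{1} + v_{5} = v_{7}  →  sig = [2:1]
  P={1,7}:  v_{1} + v_{7} = v_{4}  →  sig = [2:1]
  P={2,6}:  v_{2} + v_{6} = v_{3}  →  sig = [2:1]
  P={2,7}:  v_{2} + v_{7} = v_{1}  →  sig = [2:1]
  P={3,4}:  v_{3} + v_{4} = v_{1}  →  sig = [2:1]
  P={3,5}:  v_{3} + v_{5} = v_{6}  →  sig = [2:1]
  P={4,6}:  v_{4} + v_{6} = v_{7}  →  sig = [2:1]
  P={6,7}:  v_{6} + v_{7} = v_{5}  →  sig = [2:1]
  P={2,4}:  v_{2} + v_{4} = 2·v_{1}  →  sig = [2:2]
  P={4,5}:  v_{4} + v_{5} = 2·v_{7}  →  sig = [2:2]

so the primitive-relation signature multiset is
    |P|=2: 14 collections, coeffs (), (), (), (1), (1), (1), (1), (1), (1), (1), (1), (1), (2), (2)


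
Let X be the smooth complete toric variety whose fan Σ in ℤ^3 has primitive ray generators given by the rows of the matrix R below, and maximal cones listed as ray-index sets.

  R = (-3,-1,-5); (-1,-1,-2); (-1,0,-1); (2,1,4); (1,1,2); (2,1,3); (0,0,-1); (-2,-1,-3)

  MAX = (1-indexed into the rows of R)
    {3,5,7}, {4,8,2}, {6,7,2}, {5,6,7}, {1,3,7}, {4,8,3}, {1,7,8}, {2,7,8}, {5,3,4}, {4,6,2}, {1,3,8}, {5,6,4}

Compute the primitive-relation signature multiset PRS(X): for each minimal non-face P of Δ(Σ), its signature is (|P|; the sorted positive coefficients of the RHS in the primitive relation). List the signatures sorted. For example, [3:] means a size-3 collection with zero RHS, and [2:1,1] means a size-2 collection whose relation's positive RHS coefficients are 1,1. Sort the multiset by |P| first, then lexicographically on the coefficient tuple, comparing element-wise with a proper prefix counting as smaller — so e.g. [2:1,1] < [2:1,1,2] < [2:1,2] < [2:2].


11 collections generate NE(X_Σ); each relation:

  P = {2,5}:  v_{2} + v_{5} = 0 ; sig = [2:]
  P = {6,8}:  v_{6} + v_{8} = 0 ; sig = [2:]
  P = {1,4}:  v_{1} + v_{4} = v_{3} ; sig = [2:1]
  P = {2,3}:  v_{2} + v_{3} = v_{8} ; sig = [2:1]
  P = {3,6}:  v_{3} + v_{6} = v_{5} ; sig = [2:1]
  P = {4,7}:  v_{4} + v_{7} = v_{6} ; sig = [2:1]
  P = {5,8}:  v_{5} + v_{8} = v_{3} ; sig = [2:1]
  P = {1,6}:  v_{1} + v_{6} = v_{3} + v_{7} ; sig = [2:1,1]
  P = {1,2}:  v_{1} + v_{2} = v_{7} + 2·v_{8} ; sig = [2:1,2]
  P = {1,5}:  v_{1} + v_{5} = 2·v_{3} + v_{7} ; sig = [2:1,2]
  P = {3,7,8}:  v_{3} + v_{7} + v_{8} = v_{1} ; sig = [3:1]

so the primitive-relation signature multiset is
    [2:]
    [2:]
    [2:1]
    [2:1]
    [2:1]
    [2:1]
    [2:1]
    [2:1,1]
    [2:1,2]
    [2:1,2]
    [3:1]


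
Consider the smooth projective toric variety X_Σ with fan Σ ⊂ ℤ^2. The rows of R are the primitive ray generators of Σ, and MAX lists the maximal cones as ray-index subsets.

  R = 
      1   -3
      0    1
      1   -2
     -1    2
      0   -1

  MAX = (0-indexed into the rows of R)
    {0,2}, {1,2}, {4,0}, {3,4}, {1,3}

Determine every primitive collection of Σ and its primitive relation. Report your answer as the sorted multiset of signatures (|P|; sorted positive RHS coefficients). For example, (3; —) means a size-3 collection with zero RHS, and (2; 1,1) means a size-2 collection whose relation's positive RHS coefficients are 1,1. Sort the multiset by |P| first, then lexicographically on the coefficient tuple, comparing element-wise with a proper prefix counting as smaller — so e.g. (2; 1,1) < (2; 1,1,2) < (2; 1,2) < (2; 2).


5 collections generate NE(X_Σ); each relation:

  • {1,4}:  v_{1} + v_{4} = 0  ⟹  sig = (2; —)
  • {2,3}:  v_{2} + v_{3} = 0  ⟹  sig = (2; —)
  • {0,1}:  v_{0} + v_{1} = v_{2}  ⟹  sig = (2; 1)
  • {0,3}:  v_{0} + v_{3} = v_{4}  ⟹  sig = (2; 1)
  • {2,4}:  v_{2} + v_{4} = v_{0}  ⟹  sig = (2; 1)

so the primitive-relation signature multiset is
{ (2; —) ×2,  (2; 1) ×3 }


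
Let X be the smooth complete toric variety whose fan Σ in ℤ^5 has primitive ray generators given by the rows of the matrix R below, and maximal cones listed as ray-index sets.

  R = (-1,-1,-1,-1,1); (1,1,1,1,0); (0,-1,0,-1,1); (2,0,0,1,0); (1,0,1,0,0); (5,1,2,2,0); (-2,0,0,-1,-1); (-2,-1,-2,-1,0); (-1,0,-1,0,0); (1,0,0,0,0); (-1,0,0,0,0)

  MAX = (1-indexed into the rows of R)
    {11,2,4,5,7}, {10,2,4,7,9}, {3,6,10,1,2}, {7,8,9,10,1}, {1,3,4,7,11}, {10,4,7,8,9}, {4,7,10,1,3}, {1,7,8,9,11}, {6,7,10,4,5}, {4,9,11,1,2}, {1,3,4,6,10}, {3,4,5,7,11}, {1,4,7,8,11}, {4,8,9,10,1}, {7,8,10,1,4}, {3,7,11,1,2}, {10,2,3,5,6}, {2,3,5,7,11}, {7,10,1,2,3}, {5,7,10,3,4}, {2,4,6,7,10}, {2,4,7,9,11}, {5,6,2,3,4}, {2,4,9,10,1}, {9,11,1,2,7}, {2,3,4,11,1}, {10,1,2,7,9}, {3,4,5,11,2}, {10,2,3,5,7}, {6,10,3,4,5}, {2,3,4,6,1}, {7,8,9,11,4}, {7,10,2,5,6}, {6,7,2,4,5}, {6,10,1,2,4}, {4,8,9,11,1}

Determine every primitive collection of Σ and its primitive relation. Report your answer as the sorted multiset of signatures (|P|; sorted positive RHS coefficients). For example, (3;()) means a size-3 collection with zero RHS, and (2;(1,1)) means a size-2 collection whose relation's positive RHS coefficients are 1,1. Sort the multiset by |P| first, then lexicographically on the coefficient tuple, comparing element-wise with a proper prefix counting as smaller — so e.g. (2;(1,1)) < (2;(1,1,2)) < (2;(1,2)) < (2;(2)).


Σ has 17 primitive collections:

  • {5,9}:  v_{5} + v_{9} = 0 — sig = (2;())
  • {10,11}:  v_{10} + v_{11} = 0 — sig = (2;())
  • {1,5}:  v_{1} + v_{5} = v_{3} — sig = (2;(1))
  • {2,8}:  v_{2} + v_{8} = v_{9} — sig = (2;(1))
  • {3,9}:  v_{3} + v_{9} = v_{1} — sig = (2;(1))
  • {6,8}:  v_{6} + v_{8} = v_{4} + v_{10} — sig = (2;(1,1))
  • {5,8}:  v_{5} + v_{8} = v_{1} + v_{4} + v_{7} — sig = (2;(1,1,1))
  • {6,9}:  v_{6} + v_{9} = v_{2} + v_{4} + v_{10} — sig = (2;(1,1,1))
  • {6,11}:  v_{6} + v_{11} = v_{2} + v_{4} + v_{5} — sig = (2;(1,1,1))
  • {3,8}:  v_{3} + v_{8} = 2·v_{1} + v_{4} + v_{7} — sig = (2;(1,1,2))
  • {1,6,7}:  v_{1} + v_{6} + v_{7} = v_{5} + v_{10} — sig = (3;(1,1))
  • {3,6,7}:  v_{3} + v_{6} + v_{7} = 2·v_{5} + v_{10} — sig = (3;(1,2))
  • {1,2,4,7}:  v_{1} + v_{2} + v_{4} + v_{7} = 0 — sig = (4;())
  • {1,4,7,9}:  v_{1} + v_{4} + v_{7} + v_{9} = v_{8} — sig = (4;(1))
  • {2,3,4,7}:  v_{2} + v_{3} + v_{4} + v_{7} = v_{5} — sig = (4;(1))
  • {2,4,5,10}:  v_{2} + v_{4} + v_{5} + v_{10} = v_{6} — sig = (4;(1))
  • {2,3,4,10}:  v_{2} + v_{3} + v_{4} + v_{10} = v_{1} + v_{6} — sig = (4;(1,1))

Sorted signature multiset PRS(X):
[(2;()), (2;()), (2;(1)), (2;(1)), (2;(1)), (2;(1,1)), (2;(1,1,1)), (2;(1,1,1)), (2;(1,1,1)), (2;(1,1,2)), (3;(1,1)), (3;(1,2)), (4;()), (4;(1)), (4;(1)), (4;(1)), (4;(1,1))]


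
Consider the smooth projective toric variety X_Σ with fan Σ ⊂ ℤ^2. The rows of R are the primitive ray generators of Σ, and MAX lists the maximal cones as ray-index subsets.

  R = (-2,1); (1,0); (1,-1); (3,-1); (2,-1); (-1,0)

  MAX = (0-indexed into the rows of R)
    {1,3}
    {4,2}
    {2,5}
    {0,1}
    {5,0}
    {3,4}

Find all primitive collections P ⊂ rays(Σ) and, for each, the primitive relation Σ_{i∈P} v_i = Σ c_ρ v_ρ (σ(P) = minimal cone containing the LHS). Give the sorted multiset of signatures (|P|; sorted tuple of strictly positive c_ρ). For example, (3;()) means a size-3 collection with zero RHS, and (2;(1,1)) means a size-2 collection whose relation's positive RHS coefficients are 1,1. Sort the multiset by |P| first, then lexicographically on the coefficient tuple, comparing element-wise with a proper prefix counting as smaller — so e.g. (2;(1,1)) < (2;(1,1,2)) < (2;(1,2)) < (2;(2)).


9 minimal non-faces of Δ(Σ) (on 6 rays):

  P = {0,4}:  v_{0} + v_{4} = 0 ; sig = (2;())
  P = {1,5}:  v_{1} + v_{5} = 0 ; sig = (2;())
  P = {0,2}:  v_{0} + v_{2} = v_{5} ; sig = (2;(1))
  P = {0,3}:  v_{0} + v_{3} = v_{1} ; sig = (2;(1))
  P = {1,2}:  v_{1} + v_{2} = v_{4} ; sig = (2;(1))
  P = {1,4}:  v_{1} + v_{4} = v_{3} ; sig = (2;(1))
  P = {3,5}:  v_{3} + v_{5} = v_{4} ; sig = (2;(1))
  P = {4,5}:  v_{4} + v_{5} = v_{2} ; sig = (2;(1))
  P = {2,3}:  v_{2} + v_{3} = 2·v_{4} ; sig = (2;(2))

Hence PRS(X_Σ) =
[(2;()), (2;()), (2;(1)), (2;(1)), (2;(1)), (2;(1)), (2;(1)), (2;(1)), (2;(2))]


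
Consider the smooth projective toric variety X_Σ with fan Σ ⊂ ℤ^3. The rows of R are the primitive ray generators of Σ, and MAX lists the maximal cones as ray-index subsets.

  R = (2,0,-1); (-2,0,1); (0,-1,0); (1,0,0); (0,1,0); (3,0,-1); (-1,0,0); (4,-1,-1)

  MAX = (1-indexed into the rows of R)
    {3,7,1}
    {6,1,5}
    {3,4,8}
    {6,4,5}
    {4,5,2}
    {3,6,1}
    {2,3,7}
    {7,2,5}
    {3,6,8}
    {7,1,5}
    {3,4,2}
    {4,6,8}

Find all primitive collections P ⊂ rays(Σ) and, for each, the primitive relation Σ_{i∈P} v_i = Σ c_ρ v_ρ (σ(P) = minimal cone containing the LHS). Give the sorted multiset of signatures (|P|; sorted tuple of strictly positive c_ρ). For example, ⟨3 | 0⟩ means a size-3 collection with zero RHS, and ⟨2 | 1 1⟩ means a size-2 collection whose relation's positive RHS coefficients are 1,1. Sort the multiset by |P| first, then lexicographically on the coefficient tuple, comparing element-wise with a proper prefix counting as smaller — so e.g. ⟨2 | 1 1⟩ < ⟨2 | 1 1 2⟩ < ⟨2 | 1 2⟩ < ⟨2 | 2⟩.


Σ has 11 primitive collections:

  P = {1,2}:  v_{1} + v_{2} = 0  so sig = ⟨2 | 0⟩
  P = {3,5}:  v_{3} + v_{5} = 0  so sig = ⟨2 | 0⟩
  P = {4,7}:  v_{4} + v_{7} = 0  so sig = ⟨2 | 0⟩
  P = {1,4}:  v_{1} + v_{4} = v_{6}  so sig = ⟨2 | 1⟩
  P = {2,6}:  v_{2} + v_{6} = v_{4}  so sig = ⟨2 | 1⟩
  P = {6,7}:  v_{6} + v_{7} = v_{1}  so sig = ⟨2 | 1⟩
  P = {5,8}:  v_{5} + v_{8} = v_{4} + v_{6}  so sig = ⟨2 | 1 1⟩
  P = {7,8}:  v_{7} + v_{8} = v_{3} + v_{6}  so sig = ⟨2 | 1 1⟩
  P = {1,8}:  v_{1} + v_{8} = v_{3} + 2·v_{6}  so sig = ⟨2 | 1 2⟩
  P = {2,8}:  v_{2} + v_{8} = v_{3} + 2·v_{4}  so sig = ⟨2 | 1 2⟩
  P = {3,4,6}:  v_{3} + v_{4} + v_{6} = v_{8}  so sig = ⟨3 | 1⟩

Hence PRS(X_Σ) =
{ ⟨2 | 0⟩ ×3,  ⟨2 | 1⟩ ×3,  ⟨2 | 1 1⟩ ×2,  ⟨2 | 1 2⟩ ×2,  ⟨3 | 1⟩ }


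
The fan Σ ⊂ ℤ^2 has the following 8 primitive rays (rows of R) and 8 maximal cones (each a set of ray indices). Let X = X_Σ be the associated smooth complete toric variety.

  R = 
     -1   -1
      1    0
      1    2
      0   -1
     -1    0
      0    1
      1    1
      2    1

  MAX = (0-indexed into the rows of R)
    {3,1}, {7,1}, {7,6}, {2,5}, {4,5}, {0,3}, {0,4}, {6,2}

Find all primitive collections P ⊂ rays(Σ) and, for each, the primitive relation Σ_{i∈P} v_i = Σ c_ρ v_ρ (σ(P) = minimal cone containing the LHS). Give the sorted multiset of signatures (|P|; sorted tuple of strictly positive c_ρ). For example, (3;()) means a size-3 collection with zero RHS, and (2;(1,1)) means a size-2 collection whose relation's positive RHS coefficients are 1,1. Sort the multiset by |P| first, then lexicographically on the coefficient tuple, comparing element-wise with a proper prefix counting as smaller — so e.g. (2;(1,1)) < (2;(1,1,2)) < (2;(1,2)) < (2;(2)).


Δ(Σ) — 8 vertices, 20 min non-faces:

  P = {0,6}:  v_{0} + v_{6} = 0  so sig = (2;())
  P = {1,4}:  v_{1} + v_{4} = 0  so sig = (2;())
  P = {3,5}:  v_{3} + v_{5} = 0  so sig = (2;())
  P = {0,1}:  v_{0} + v_{1} = v_{3}  so sig = (2;(1))
  P = {0,2}:  v_{0} + v_{2} = v_{5}  so sig = (2;(1))
  P = {0,5}:  v_{0} + v_{5} = v_{4}  so sig = (2;(1))
  P = {0,7}:  v_{0} + v_{7} = v_{1}  so sig = (2;(1))
  P = {1,5}:  v_{1} + v_{5} = v_{6}  so sig = (2;(1))
  P = {1,6}:  v_{1} + v_{6} = v_{7}  so sig = (2;(1))
  P = {2,3}:  v_{2} + v_{3} = v_{6}  so sig = (2;(1))
  P = {3,4}:  v_{3} + v_{4} = v_{0}  so sig = (2;(1))
  P = {3,6}:  v_{3} + v_{6} = v_{1}  so sig = (2;(1))
  P = {4,6}:  v_{4} + v_{6} = v_{5}  so sig = (2;(1))
  P = {4,7}:  v_{4} + v_{7} = v_{6}  so sig = (2;(1))
  P = {5,6}:  v_{5} + v_{6} = v_{2}  so sig = (2;(1))
  P = {1,2}:  v_{1} + v_{2} = 2·v_{6}  so sig = (2;(2))
  P = {2,4}:  v_{2} + v_{4} = 2·v_{5}  so sig = (2;(2))
  P = {3,7}:  v_{3} + v_{7} = 2·v_{1}  so sig = (2;(2))
  P = {5,7}:  v_{5} + v_{7} = 2·v_{6}  so sig = (2;(2))
  P = {2,7}:  v_{2} + v_{7} = 3·v_{6}  so sig = (2;(3))

Signatures (|P|; sorted positive RHS coefficients), sorted:
    |P|=2: 20 collections, coeffs (), (), (), (1), (1), (1), (1), (1), (1), (1), (1), (1), (1), (1), (1), (2), (2), (2), (2), (3)


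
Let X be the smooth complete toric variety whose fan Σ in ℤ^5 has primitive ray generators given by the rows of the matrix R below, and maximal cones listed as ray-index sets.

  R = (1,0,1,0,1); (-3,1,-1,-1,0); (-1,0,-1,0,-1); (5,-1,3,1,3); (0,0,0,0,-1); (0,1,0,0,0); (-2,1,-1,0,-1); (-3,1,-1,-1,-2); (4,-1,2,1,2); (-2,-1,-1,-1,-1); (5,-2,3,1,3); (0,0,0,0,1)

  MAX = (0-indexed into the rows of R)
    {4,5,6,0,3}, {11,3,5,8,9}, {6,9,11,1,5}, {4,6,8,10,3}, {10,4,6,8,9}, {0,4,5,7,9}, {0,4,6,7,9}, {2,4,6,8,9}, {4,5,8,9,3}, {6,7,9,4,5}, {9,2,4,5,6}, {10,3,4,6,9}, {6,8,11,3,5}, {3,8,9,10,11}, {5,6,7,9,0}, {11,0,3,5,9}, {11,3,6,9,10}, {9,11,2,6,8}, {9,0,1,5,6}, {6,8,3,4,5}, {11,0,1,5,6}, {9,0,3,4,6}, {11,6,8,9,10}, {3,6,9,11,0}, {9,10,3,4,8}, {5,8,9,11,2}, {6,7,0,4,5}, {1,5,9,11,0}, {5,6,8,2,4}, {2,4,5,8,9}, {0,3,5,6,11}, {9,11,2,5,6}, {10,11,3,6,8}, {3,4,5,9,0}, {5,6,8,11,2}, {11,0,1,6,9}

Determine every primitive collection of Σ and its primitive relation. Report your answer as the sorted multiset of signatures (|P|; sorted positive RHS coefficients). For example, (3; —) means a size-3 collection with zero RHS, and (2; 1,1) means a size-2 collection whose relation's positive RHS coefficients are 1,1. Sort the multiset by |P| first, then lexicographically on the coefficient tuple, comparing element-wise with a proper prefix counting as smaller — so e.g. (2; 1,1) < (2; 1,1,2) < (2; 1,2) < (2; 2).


The 23 primitive collections of Σ (r=12, n=5):

  {0,2}:  v_{0} + v_{2} = 0  →  sig = (2; —)
  {4,11}:  v_{4} + v_{11} = 0  →  sig = (2; —)
  {0,8}:  v_{0} + v_{8} = v_{3}  →  sig = (2; 1)
  {2,3}:  v_{2} + v_{3} = v_{8}  →  sig = (2; 1)
  {5,10}:  v_{5} + v_{10} = v_{3}  →  sig = (2; 1)
  {1,8}:  v_{1} + v_{8} = v_{0} + v_{11}  →  sig = (2; 1,1)
  {7,8}:  v_{7} + v_{8} = v_{0} + v_{4}  →  sig = (2; 1,1)
  {1,2}:  v_{1} + v_{2} = v_{5} + v_{6} + v_{9} + v_{11}  →  sig = (2; 1,1,1,1)
  {1,4}:  v_{1} + v_{4} = v_{0} + v_{5} + v_{6} + v_{9}  →  sig = (2; 1,1,1,1)
  {2,7}:  v_{2} + v_{7} = v_{4} + v_{5} + v_{6} + v_{9}  →  sig = (2; 1,1,1,1)
  {7,11}:  v_{7} + v_{11} = v_{0} + v_{5} + v_{6} + v_{9}  →  sig = (2; 1,1,1,1)
  {1,10}:  v_{1} + v_{10} = v_{0} + v_{3} + v_{6} + v_{9} + v_{11}  →  sig = (2; 1,1,1,1,1)
  {7,10}:  v_{7} + v_{10} = v_{0} + v_{3} + v_{4} + v_{6} + v_{9}  →  sig = (2; 1,1,1,1,1)
  {0,10}:  v_{0} + v_{10} = 2·v_{3} + v_{6} + v_{9}  →  sig = (2; 1,1,2)
  {2,10}:  v_{2} + v_{10} = v_{6} + 2·v_{8} + v_{9}  →  sig = (2; 1,1,2)
  {1,3}:  v_{1} + v_{3} = 2·v_{0} + v_{11}  →  sig = (2; 1,2)
  {3,7}:  v_{3} + v_{7} = 2·v_{0} + v_{4}  →  sig = (2; 1,2)
  {1,7}:  v_{1} + v_{7} = 2·v_{0} + 2·v_{5} + 2·v_{6} + 2·v_{9}  →  sig = (2; 2,2,2,2)
  {5,6,8,9}:  v_{5} + v_{6} + v_{8} + v_{9} = 0  →  sig = (4; —)
  {3,5,6,9}:  v_{3} + v_{5} + v_{6} + v_{9} = v_{0}  →  sig = (4; 1)
  {3,6,8,9}:  v_{3} + v_{6} + v_{8} + v_{9} = v_{10}  →  sig = (4; 1)
  {0,4,5,6,9}:  v_{0} + v_{4} + v_{5} + v_{6} + v_{9} = v_{7}  →  sig = (5; 1)
  {0,5,6,9,11}:  v_{0} + v_{5} + v_{6} + v_{9} + v_{11} = v_{1}  →  sig = (5; 1)

Sorted signature multiset PRS(X):
    (2; —)
    (2; —)
    (2; 1)
    (2; 1)
    (2; 1)
    (2; 1,1)
    (2; 1,1)
    (2; 1,1,1,1)
    (2; 1,1,1,1)
    (2; 1,1,1,1)
    (2; 1,1,1,1)
    (2; 1,1,1,1,1)
    (2; 1,1,1,1,1)
    (2; 1,1,2)
    (2; 1,1,2)
    (2; 1,2)
    (2; 1,2)
    (2; 2,2,2,2)
    (4; —)
    (4; 1)
    (4; 1)
    (5; 1)
    (5; 1)


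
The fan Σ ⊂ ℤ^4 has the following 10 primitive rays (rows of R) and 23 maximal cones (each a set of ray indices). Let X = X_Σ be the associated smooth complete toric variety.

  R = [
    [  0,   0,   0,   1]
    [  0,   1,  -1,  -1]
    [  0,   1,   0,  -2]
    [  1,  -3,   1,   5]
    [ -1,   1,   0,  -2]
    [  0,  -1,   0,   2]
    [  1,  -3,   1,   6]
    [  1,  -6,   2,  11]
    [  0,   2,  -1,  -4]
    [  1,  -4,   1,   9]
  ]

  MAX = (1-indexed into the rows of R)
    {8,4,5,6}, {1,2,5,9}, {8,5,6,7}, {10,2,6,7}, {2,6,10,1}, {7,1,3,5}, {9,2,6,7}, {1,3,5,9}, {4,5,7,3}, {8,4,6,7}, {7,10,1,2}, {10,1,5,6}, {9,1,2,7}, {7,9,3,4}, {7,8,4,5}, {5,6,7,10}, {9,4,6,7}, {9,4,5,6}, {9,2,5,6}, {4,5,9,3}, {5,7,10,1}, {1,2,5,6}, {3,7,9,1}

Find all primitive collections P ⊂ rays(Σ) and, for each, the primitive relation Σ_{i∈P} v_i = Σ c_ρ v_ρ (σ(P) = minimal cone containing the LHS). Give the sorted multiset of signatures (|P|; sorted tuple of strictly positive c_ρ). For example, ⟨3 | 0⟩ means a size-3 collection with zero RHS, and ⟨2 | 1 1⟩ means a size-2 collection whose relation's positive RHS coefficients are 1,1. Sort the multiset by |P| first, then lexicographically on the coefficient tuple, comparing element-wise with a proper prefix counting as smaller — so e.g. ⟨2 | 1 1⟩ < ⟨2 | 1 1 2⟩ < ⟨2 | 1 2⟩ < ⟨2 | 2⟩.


18 collections generate NE(X_Σ); each relation:

  • {3,6}:  v_{3} + v_{6} = 0  ⇒ sig = ⟨2 | 0⟩
  • {1,4}:  v_{1} + v_{4} = v_{7}  ⇒ sig = ⟨2 | 1⟩
  • {2,3}:  v_{2} + v_{3} = v_{1} + v_{9}  ⇒ sig = ⟨2 | 1 1⟩
  • {3,10}:  v_{3} + v_{10} = v_{1} + v_{7}  ⇒ sig = ⟨2 | 1 1⟩
  • {8,9}:  v_{8} + v_{9} = v_{4} + v_{6}  ⇒ sig = ⟨2 | 1 1⟩
  • {9,10}:  v_{9} + v_{10} = v_{2} + v_{7}  ⇒ sig = ⟨2 | 1 1⟩
  • {2,4}:  v_{2} + v_{4} = v_{6} + v_{7} + v_{9}  ⇒ sig = ⟨2 | 1 1 1⟩
  • {3,8}:  v_{3} + v_{8} = v_{4} + v_{5} + v_{7}  ⇒ sig = ⟨2 | 1 1 1⟩
  • {1,8}:  v_{1} + v_{8} = v_{5} + v_{6} + 2·v_{7}  ⇒ sig = ⟨2 | 1 1 2⟩
  • {2,8}:  v_{2} + v_{8} = 2·v_{6} + v_{7}  ⇒ sig = ⟨2 | 1 2⟩
  • {4,10}:  v_{4} + v_{10} = v_{6} + 2·v_{7}  ⇒ sig = ⟨2 | 1 2⟩
  • {8,10}:  v_{8} + v_{10} = v_{5} + 2·v_{6} + 3·v_{7}  ⇒ sig = ⟨2 | 1 2 3⟩
  • {5,7,9}:  v_{5} + v_{7} + v_{9} = 0  ⇒ sig = ⟨3 | 0⟩
  • {1,6,7}:  v_{1} + v_{6} + v_{7} = v_{10}  ⇒ sig = ⟨3 | 1⟩
  • {1,6,9}:  v_{1} + v_{6} + v_{9} = v_{2}  ⇒ sig = ⟨3 | 1⟩
  • {2,5,7}:  v_{2} + v_{5} + v_{7} = v_{1} + v_{6}  ⇒ sig = ⟨3 | 1 1⟩
  • {2,5,10}:  v_{2} + v_{5} + v_{10} = 2·v_{1} + 2·v_{6}  ⇒ sig = ⟨3 | 2 2⟩
  • {4,5,6,7}:  v_{4} + v_{5} + v_{6} + v_{7} = v_{8}  ⇒ sig = ⟨4 | 1⟩

so the primitive-relation signature multiset is
[⟨2 | 0⟩, ⟨2 | 1⟩, ⟨2 | 1 1⟩, ⟨2 | 1 1⟩, ⟨2 | 1 1⟩, ⟨2 | 1 1⟩, ⟨2 | 1 1 1⟩, ⟨2 | 1 1 1⟩, ⟨2 | 1 1 2⟩, ⟨2 | 1 2⟩, ⟨2 | 1 2⟩, ⟨2 | 1 2 3⟩, ⟨3 | 0⟩, ⟨3 | 1⟩, ⟨3 | 1⟩, ⟨3 | 1 1⟩, ⟨3 | 2 2⟩, ⟨4 | 1⟩]


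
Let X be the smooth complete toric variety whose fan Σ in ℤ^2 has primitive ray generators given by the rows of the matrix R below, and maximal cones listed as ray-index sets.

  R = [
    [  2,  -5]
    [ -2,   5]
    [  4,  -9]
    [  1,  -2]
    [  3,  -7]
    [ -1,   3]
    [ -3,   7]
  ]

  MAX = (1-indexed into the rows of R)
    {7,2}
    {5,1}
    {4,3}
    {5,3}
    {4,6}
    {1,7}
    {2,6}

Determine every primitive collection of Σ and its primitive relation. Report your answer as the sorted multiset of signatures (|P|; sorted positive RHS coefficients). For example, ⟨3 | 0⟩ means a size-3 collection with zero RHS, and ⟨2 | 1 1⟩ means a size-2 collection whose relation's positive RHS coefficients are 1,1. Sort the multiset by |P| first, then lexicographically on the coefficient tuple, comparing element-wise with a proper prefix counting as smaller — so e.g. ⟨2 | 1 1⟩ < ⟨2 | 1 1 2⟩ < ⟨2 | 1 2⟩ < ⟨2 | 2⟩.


Δ(Σ) — 7 vertices, 14 min non-faces:

  P={1,2}:  v_{1} + v_{2} = 0 — sig = ⟨2 | 0⟩
  P={5,7}:  v_{5} + v_{7} = 0 — sig = ⟨2 | 0⟩
  P={1,4}:  v_{1} + v_{4} = v_{5} — sig = ⟨2 | 1⟩
  P={1,6}:  v_{1} + v_{6} = v_{4} — sig = ⟨2 | 1⟩
  P={2,4}:  v_{2} + v_{4} = v_{6} — sig = ⟨2 | 1⟩
  P={2,5}:  v_{2} + v_{5} = v_{4} — sig = ⟨2 | 1⟩
  P={3,7}:  v_{3} + v_{7} = v_{4} — sig = ⟨2 | 1⟩
  P={4,5}:  v_{4} + v_{5} = v_{3} — sig = ⟨2 | 1⟩
  P={4,7}:  v_{4} + v_{7} = v_{2} — sig = ⟨2 | 1⟩
  P={1,3}:  v_{1} + v_{3} = 2·v_{5} — sig = ⟨2 | 2⟩
  P={2,3}:  v_{2} + v_{3} = 2·v_{4} — sig = ⟨2 | 2⟩
  P={5,6}:  v_{5} + v_{6} = 2·v_{4} — sig = ⟨2 | 2⟩
  P={6,7}:  v_{6} + v_{7} = 2·v_{2} — sig = ⟨2 | 2⟩
  P={3,6}:  v_{3} + v_{6} = 3·v_{4} — sig = ⟨2 | 3⟩

Signatures (|P|; sorted positive RHS coefficients), sorted:
[⟨2 | 0⟩, ⟨2 | 0⟩, ⟨2 | 1⟩, ⟨2 | 1⟩, ⟨2 | 1⟩, ⟨2 | 1⟩, ⟨2 | 1⟩, ⟨2 | 1⟩, ⟨2 | 1⟩, ⟨2 | 2⟩, ⟨2 | 2⟩, ⟨2 | 2⟩, ⟨2 | 2⟩, ⟨2 | 3⟩]


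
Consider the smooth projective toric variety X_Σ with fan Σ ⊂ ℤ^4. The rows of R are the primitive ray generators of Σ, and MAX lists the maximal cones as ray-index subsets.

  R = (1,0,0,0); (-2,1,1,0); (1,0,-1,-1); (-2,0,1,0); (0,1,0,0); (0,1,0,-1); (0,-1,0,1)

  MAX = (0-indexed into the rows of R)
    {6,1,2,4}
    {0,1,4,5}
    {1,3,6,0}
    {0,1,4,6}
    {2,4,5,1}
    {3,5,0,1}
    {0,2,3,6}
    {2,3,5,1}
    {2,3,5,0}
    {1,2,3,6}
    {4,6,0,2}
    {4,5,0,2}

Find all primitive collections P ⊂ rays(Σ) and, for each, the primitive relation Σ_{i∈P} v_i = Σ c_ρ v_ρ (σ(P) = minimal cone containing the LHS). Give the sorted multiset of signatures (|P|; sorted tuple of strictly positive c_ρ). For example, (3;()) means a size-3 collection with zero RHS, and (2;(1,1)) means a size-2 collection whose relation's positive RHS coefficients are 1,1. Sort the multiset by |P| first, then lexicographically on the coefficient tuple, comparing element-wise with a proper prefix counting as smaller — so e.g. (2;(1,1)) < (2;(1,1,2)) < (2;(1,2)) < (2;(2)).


|primitive collections| = 3. Relations:

  {5,6}:  v_{5} + v_{6} = 0  ⟹  sig = (2;())
  {3,4}:  v_{3} + v_{4} = v_{1}  ⟹  sig = (2;(1))
  {0,1,2}:  v_{0} + v_{1} + v_{2} = v_{5}  ⟹  sig = (3;(1))

so the primitive-relation signature multiset is
    |P|=2: 2 collections, coeffs (), (1)
    |P|=3: 1 collection, coeffs (1)


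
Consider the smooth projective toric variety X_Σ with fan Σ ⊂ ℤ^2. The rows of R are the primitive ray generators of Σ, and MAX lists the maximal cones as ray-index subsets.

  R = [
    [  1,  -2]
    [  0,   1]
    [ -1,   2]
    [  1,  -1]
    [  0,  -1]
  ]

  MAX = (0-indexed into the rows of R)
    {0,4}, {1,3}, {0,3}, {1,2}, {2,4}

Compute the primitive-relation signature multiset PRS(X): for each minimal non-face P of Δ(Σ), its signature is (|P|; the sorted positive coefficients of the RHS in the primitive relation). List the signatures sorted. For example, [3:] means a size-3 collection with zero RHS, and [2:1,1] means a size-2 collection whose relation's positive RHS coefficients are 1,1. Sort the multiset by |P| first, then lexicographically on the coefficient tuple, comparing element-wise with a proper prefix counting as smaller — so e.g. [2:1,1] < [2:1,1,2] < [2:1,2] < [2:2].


Minimal non-faces — 5 found among 5 rays, 5 max cones:

  • {0,2}:  v_{0} + v_{2} = 0  ⟹  sig = [2:]
  • {1,4}:  v_{1} + v_{4} = 0  ⟹  sig = [2:]
  • {0,1}:  v_{0} + v_{1} = v_{3}  ⟹  sig = [2:1]
  • {2,3}:  v_{2} + v_{3} = v_{1}  ⟹  sig = [2:1]
  • {3,4}:  v_{3} + v_{4} = v_{0}  ⟹  sig = [2:1]

Hence PRS(X_Σ) =
    |P|=2: 5 collections, coeffs (), (), (1), (1), (1)


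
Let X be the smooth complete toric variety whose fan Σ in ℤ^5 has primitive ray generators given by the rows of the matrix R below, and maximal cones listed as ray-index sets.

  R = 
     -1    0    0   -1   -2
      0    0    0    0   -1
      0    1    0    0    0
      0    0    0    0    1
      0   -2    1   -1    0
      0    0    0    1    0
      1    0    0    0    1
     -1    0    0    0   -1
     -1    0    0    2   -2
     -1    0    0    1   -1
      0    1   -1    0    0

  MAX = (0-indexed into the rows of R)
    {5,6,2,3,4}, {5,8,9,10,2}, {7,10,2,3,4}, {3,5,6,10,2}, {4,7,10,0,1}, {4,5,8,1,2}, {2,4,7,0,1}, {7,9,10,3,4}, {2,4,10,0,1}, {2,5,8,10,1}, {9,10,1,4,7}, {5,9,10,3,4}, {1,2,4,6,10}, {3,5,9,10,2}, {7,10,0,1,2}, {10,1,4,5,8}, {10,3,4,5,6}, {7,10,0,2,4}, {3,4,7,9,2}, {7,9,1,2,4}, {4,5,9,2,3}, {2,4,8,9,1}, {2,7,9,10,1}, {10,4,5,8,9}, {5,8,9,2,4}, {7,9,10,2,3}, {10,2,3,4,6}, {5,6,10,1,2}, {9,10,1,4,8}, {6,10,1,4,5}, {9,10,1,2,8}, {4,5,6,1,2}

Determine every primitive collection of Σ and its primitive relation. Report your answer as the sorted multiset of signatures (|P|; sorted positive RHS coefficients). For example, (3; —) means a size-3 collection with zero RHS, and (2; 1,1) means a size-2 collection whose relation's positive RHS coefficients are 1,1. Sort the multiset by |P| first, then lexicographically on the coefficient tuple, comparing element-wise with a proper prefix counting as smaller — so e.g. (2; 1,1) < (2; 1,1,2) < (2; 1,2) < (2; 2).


17 collections generate NE(X_Σ); each relation:

  {1,3}:  v_{1} + v_{3} = 0  ⟹  sig = (2; —)
  {6,7}:  v_{6} + v_{7} = 0  ⟹  sig = (2; —)
  {5,7}:  v_{5} + v_{7} = v_{9}  ⟹  sig = (2; 1)
  {6,9}:  v_{6} + v_{9} = v_{5}  ⟹  sig = (2; 1)
  {0,5}:  v_{0} + v_{5} = v_{1} + v_{7}  ⟹  sig = (2; 1,1)
  {3,8}:  v_{3} + v_{8} = v_{5} + v_{9}  ⟹  sig = (2; 1,1)
  {0,3}:  v_{0} + v_{3} = v_{2} + v_{4} + v_{7} + v_{10}  ⟹  sig = (2; 1,1,1,1)
  {0,6}:  v_{0} + v_{6} = v_{1} + v_{2} + v_{4} + v_{10}  ⟹  sig = (2; 1,1,1,1)
  {0,8}:  v_{0} + v_{8} = 2·v_{1} + v_{7} + v_{9}  ⟹  sig = (2; 1,1,2)
  {0,9}:  v_{0} + v_{9} = v_{1} + 2·v_{7}  ⟹  sig = (2; 1,2)
  {6,8}:  v_{6} + v_{8} = v_{1} + 2·v_{5}  ⟹  sig = (2; 1,2)
  {7,8}:  v_{7} + v_{8} = v_{1} + 2·v_{9}  ⟹  sig = (2; 1,2)
  {1,5,9}:  v_{1} + v_{5} + v_{9} = v_{8}  ⟹  sig = (3; 1)
  {2,4,5,10}:  v_{2} + v_{4} + v_{5} + v_{10} = 0  ⟹  sig = (4; —)
  {2,4,9,10}:  v_{2} + v_{4} + v_{9} + v_{10} = v_{7}  ⟹  sig = (4; 1)
  {2,4,8,10}:  v_{2} + v_{4} + v_{8} + v_{10} = v_{1} + v_{9}  ⟹  sig = (4; 1,1)
  {1,2,4,7,10}:  v_{1} + v_{2} + v_{4} + v_{7} + v_{10} = v_{0}  ⟹  sig = (5; 1)

so the primitive-relation signature multiset is
{ (2; —) ×2,  (2; 1) ×2,  (2; 1,1) ×2,  (2; 1,1,1,1) ×2,  (2; 1,1,2),  (2; 1,2) ×3,  (3; 1),  (4; —),  (4; 1),  (4; 1,1),  (5; 1) }


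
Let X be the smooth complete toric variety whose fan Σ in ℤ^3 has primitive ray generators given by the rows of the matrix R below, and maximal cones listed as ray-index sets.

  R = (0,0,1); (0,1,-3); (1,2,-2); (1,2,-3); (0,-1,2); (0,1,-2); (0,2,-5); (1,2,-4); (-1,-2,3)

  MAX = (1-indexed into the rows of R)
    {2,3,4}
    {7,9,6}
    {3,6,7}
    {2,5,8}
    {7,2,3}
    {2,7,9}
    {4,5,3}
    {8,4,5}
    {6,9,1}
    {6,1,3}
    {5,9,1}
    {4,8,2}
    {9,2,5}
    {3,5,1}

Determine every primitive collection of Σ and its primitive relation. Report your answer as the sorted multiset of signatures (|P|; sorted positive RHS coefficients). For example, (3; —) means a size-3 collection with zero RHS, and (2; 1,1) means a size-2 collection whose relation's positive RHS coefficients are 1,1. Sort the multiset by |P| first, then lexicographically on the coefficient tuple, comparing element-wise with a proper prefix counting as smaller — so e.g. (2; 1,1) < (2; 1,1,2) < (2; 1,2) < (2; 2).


|primitive collections| = 17. Relations:

  • {4,9}:  v_{4} + v_{9} = 0 — sig = (2; —)
  • {5,6}:  v_{5} + v_{6} = 0 — sig = (2; —)
  • {1,2}:  v_{1} + v_{2} = v_{6} — sig = (2; 1)
  • {1,4}:  v_{1} + v_{4} = v_{3} — sig = (2; 1)
  • {1,8}:  v_{1} + v_{8} = v_{4} — sig = (2; 1)
  • {2,6}:  v_{2} + v_{6} = v_{7} — sig = (2; 1)
  • {3,9}:  v_{3} + v_{9} = v_{1} — sig = (2; 1)
  • {5,7}:  v_{5} + v_{7} = v_{2} — sig = (2; 1)
  • {4,6}:  v_{4} + v_{6} = v_{2} + v_{3} — sig = (2; 1,1)
  • {6,8}:  v_{6} + v_{8} = v_{2} + v_{4} — sig = (2; 1,1)
  • {8,9}:  v_{8} + v_{9} = v_{2} + v_{5} — sig = (2; 1,1)
  • {4,7}:  v_{4} + v_{7} = 2·v_{2} + v_{3} — sig = (2; 1,2)
  • {7,8}:  v_{7} + v_{8} = 2·v_{2} + v_{4} — sig = (2; 1,2)
  • {1,7}:  v_{1} + v_{7} = 2·v_{6} — sig = (2; 2)
  • {3,8}:  v_{3} + v_{8} = 2·v_{4} — sig = (2; 2)
  • {2,3,5}:  v_{2} + v_{3} + v_{5} = v_{4} — sig = (3; 1)
  • {2,4,5}:  v_{2} + v_{4} + v_{5} = v_{8} — sig = (3; 1)

Signatures (|P|; sorted positive RHS coefficients), sorted:
    (2; —)
    (2; —)
    (2; 1)
    (2; 1)
    (2; 1)
    (2; 1)
    (2; 1)
    (2; 1)
    (2; 1,1)
    (2; 1,1)
    (2; 1,1)
    (2; 1,2)
    (2; 1,2)
    (2; 2)
    (2; 2)
    (3; 1)
    (3; 1)


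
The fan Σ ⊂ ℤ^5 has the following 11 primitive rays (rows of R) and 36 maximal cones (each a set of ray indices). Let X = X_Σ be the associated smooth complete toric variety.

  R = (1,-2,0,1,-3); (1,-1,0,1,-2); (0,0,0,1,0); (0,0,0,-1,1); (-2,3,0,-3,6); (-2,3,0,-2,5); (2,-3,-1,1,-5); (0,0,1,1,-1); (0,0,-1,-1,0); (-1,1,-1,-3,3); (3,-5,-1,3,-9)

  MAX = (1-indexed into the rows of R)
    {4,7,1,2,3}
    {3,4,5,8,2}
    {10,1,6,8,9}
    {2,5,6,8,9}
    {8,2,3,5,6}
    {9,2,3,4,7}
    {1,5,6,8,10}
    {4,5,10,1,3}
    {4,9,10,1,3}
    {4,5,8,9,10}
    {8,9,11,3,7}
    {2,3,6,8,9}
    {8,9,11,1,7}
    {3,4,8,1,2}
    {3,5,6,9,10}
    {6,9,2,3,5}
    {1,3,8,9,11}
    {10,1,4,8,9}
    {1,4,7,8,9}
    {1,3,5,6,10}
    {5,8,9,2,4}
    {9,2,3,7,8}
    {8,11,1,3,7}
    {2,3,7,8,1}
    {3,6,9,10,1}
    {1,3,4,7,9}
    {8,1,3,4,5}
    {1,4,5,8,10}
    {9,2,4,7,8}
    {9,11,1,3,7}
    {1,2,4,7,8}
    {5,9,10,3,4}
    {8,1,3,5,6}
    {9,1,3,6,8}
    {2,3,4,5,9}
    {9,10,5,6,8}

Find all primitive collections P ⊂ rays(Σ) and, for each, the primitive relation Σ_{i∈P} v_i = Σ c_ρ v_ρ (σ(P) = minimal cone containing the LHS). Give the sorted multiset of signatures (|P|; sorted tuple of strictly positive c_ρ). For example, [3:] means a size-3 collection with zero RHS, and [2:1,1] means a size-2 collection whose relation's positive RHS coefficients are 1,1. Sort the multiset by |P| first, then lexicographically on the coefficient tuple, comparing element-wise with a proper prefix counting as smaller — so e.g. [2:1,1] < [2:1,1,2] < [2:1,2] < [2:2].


|primitive collections| = 19. Relations:

  P = {4,6}:  v_{4} + v_{6} = v_{5}  so sig = [2:1]
  P = {6,7}:  v_{6} + v_{7} = v_{9}  so sig = [2:1]
  P = {2,10}:  v_{2} + v_{10} = v_{4} + v_{9}  so sig = [2:1,1]
  P = {4,11}:  v_{4} + v_{11} = v_{1} + v_{7}  so sig = [2:1,1]
  P = {5,7}:  v_{5} + v_{7} = v_{4} + v_{9}  so sig = [2:1,1]
  P = {5,11}:  v_{5} + v_{11} = v_{1} + v_{9}  so sig = [2:1,1]
  P = {6,11}:  v_{6} + v_{11} = v_{1} + v_{3} + v_{8} + 2·v_{9}  so sig = [2:1,1,1,2]
  P = {2,11}:  v_{2} + v_{11} = v_{3} + 2·v_{7} + v_{8}  so sig = [2:1,1,2]
  P = {7,10}:  v_{7} + v_{10} = v_{1} + v_{4} + 2·v_{9}  so sig = [2:1,1,2]
  P = {10,11}:  v_{10} + v_{11} = 2·v_{1} + 2·v_{9}  so sig = [2:2,2]
  P = {1,2,6}:  v_{1} + v_{2} + v_{6} = 0  so sig = [3:]
  P = {1,2,5}:  v_{1} + v_{2} + v_{5} = v_{4}  so sig = [3:1]
  P = {1,2,9}:  v_{1} + v_{2} + v_{9} = v_{7}  so sig = [3:1]
  P = {1,5,9}:  v_{1} + v_{5} + v_{9} = v_{10}  so sig = [3:1]
  P = {3,8,10}:  v_{3} + v_{8} + v_{10} = v_{1} + v_{6}  so sig = [3:1,1]
  P = {3,4,8,9}:  v_{3} + v_{4} + v_{8} + v_{9} = 0  so sig = [4:]
  P = {3,5,8,9}:  v_{3} + v_{5} + v_{8} + v_{9} = v_{6}  so sig = [4:1]
  P = {3,4,7,8}:  v_{3} + v_{4} + v_{7} + v_{8} = v_{1} + v_{2}  so sig = [4:1,1]
  P = {1,3,7,8,9}:  v_{1} + v_{3} + v_{7} + v_{8} + v_{9} = v_{11}  so sig = [5:1]

so the primitive-relation signature multiset is
    [2:1]
    [2:1]
    [2:1,1]
    [2:1,1]
    [2:1,1]
    [2:1,1]
    [2:1,1,1,2]
    [2:1,1,2]
    [2:1,1,2]
    [2:2,2]
    [3:]
    [3:1]
    [3:1]
    [3:1]
    [3:1,1]
    [4:]
    [4:1]
    [4:1,1]
    [5:1]


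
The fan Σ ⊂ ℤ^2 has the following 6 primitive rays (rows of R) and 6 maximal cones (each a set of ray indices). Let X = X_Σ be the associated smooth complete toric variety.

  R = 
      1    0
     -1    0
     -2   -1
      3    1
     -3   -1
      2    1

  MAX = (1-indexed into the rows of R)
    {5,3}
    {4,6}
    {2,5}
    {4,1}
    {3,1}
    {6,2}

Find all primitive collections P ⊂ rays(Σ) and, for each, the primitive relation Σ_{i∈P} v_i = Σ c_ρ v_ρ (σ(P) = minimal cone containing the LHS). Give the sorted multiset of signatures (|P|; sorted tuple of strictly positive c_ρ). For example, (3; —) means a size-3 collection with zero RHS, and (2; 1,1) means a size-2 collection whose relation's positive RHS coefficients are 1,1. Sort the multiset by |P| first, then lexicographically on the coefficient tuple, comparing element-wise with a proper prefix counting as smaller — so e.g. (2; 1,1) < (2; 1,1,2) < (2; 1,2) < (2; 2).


Primitive collections (9):

  • {1,2}:  v_{1} + v_{2} = 0 — sig = (2; —)
  • {3,6}:  v_{3} + v_{6} = 0 — sig = (2; —)
  • {4,5}:  v_{4} + v_{5} = 0 — sig = (2; —)
  • {1,5}:  v_{1} + v_{5} = v_{3} — sig = (2; 1)
  • {1,6}:  v_{1} + v_{6} = v_{4} — sig = (2; 1)
  • {2,3}:  v_{2} + v_{3} = v_{5} — sig = (2; 1)
  • {2,4}:  v_{2} + v_{4} = v_{6} — sig = (2; 1)
  • {3,4}:  v_{3} + v_{4} = v_{1} — sig = (2; 1)
  • {5,6}:  v_{5} + v_{6} = v_{2} — sig = (2; 1)

Sorted signature multiset PRS(X):
[(2; —), (2; —), (2; —), (2; 1), (2; 1), (2; 1), (2; 1), (2; 1), (2; 1)]


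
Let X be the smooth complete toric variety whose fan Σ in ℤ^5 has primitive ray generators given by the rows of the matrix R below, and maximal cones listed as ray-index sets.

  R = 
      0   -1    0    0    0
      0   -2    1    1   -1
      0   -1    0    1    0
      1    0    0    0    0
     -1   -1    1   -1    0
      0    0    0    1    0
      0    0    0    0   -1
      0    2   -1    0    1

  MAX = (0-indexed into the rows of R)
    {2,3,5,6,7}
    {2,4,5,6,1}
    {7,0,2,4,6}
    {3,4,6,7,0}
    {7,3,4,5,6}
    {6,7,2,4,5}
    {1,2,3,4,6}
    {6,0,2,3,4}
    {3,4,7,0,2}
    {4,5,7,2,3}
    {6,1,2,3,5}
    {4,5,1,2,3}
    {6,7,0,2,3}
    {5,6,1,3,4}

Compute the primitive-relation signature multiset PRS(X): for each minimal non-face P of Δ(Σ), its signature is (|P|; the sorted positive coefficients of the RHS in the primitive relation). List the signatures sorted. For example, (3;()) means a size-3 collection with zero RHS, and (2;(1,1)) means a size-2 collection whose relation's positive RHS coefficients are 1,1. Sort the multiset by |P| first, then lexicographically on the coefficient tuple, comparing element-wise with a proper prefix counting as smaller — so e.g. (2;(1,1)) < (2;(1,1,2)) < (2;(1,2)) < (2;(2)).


Minimal non-faces — 5 found among 8 rays, 14 max cones:

  {0,5}:  v_{0} + v_{5} = v_{2}  so sig = (2;(1))
  {1,7}:  v_{1} + v_{7} = v_{5}  so sig = (2;(1))
  {0,1}:  v_{0} + v_{1} = 2·v_{2} + v_{3} + v_{4} + v_{6}  so sig = (2;(1,1,1,2))
  {2,3,4,6,7}:  v_{2} + v_{3} + v_{4} + v_{6} + v_{7} = 0  so sig = (5;())
  {2,3,4,5,6}:  v_{2} + v_{3} + v_{4} + v_{5} + v_{6} = v_{1}  so sig = (5;(1))

Hence PRS(X_Σ) =
    |P|=2: 3 collections, coeffs (1), (1), (1,1,1,2)
    |P|=5: 2 collections, coeffs (), (1)


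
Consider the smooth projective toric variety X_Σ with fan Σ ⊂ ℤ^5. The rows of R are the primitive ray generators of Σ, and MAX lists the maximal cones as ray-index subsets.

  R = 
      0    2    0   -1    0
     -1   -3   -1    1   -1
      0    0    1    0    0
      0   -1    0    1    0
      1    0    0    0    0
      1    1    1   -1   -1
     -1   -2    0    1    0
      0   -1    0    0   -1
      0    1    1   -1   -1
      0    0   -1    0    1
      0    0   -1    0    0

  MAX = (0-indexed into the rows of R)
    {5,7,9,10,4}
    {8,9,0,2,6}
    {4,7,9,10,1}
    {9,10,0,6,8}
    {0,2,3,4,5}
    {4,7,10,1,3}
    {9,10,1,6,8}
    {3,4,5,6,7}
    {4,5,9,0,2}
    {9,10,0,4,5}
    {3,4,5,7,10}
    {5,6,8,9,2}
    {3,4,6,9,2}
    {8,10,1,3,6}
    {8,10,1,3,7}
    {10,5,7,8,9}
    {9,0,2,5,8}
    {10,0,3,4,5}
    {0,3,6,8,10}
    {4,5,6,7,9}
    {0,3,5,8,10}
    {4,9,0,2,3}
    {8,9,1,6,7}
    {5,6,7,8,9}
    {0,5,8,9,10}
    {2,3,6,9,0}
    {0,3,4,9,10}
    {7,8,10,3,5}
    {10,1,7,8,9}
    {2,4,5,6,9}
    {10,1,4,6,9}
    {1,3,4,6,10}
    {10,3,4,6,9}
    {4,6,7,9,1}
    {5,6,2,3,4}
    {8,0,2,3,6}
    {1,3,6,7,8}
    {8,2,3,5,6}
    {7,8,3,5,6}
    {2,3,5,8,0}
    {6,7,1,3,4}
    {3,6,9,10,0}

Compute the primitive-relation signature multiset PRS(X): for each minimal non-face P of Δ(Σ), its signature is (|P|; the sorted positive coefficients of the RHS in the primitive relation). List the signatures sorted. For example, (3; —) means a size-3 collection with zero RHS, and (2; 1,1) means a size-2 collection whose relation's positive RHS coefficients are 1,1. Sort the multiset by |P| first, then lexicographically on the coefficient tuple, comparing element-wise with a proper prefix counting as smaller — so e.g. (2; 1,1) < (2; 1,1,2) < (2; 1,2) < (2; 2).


|primitive collections| = 15. Relations:

  {2,10}:  v_{2} + v_{10} = 0  so sig = (2; —)
  {4,8}:  v_{4} + v_{8} = v_{5}  so sig = (2; 1)
  {0,7}:  v_{0} + v_{7} = v_{8} + v_{10}  so sig = (2; 1,1)
  {1,2}:  v_{1} + v_{2} = v_{6} + v_{7}  so sig = (2; 1,1)
  {2,7}:  v_{2} + v_{7} = v_{5} + v_{6}  so sig = (2; 1,1)
  {0,1}:  v_{0} + v_{1} = v_{6} + v_{8} + 2·v_{10}  so sig = (2; 1,1,2)
  {1,5}:  v_{1} + v_{5} = 2·v_{7}  so sig = (2; 2)
  {0,4,6}:  v_{0} + v_{4} + v_{6} = 0  so sig = (3; —)
  {3,8,9}:  v_{3} + v_{8} + v_{9} = 0  so sig = (3; —)
  {0,5,6}:  v_{0} + v_{5} + v_{6} = v_{8}  so sig = (3; 1)
  {3,5,9}:  v_{3} + v_{5} + v_{9} = v_{4}  so sig = (3; 1)
  {5,6,10}:  v_{5} + v_{6} + v_{10} = v_{7}  so sig = (3; 1)
  {6,7,10}:  v_{6} + v_{7} + v_{10} = v_{1}  so sig = (3; 1)
  {3,7,9}:  v_{3} + v_{7} + v_{9} = v_{4} + v_{6} + v_{10}  so sig = (3; 1,1,1)
  {1,3,9}:  v_{1} + v_{3} + v_{9} = v_{4} + 2·v_{6} + 2·v_{10}  so sig = (3; 1,2,2)

Signatures (|P|; sorted positive RHS coefficients), sorted:
    |P|=2: 7 collections, coeffs (), (1), (1,1), (1,1), (1,1), (1,1,2), (2)
    |P|=3: 8 collections, coeffs (), (), (1), (1), (1), (1), (1,1,1), (1,2,2)
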